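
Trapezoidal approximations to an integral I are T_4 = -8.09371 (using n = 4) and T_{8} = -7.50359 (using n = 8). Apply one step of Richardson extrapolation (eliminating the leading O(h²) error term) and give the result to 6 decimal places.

R = (4·T_{8} − T_4) / 3 = (4·(-7.50359) − (-8.09371))/3 = (-21.92065)/3 = -7.306883.

-7.306883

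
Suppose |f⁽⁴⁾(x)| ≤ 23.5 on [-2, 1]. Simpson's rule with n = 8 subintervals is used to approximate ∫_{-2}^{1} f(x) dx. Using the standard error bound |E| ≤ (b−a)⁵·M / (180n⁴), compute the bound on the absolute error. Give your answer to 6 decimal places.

0.007745

|E| ≤ (3)⁵·23.5 / (180·8⁴) = 5710.5/737280 = 0.007745.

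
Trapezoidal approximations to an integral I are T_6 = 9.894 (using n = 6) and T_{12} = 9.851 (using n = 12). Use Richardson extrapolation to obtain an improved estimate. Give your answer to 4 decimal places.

9.8367

R = (4·T_{12} − T_6) / 3 = (4·9.851 − 9.894)/3 = (29.510)/3 = 9.8367.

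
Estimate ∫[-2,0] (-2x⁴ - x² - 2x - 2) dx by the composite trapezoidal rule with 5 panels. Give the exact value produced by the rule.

-16.36992

h = (0 − (-2))/5 = 0.4.
Nodes x₀,…,x₅ = -2, -1.6, -1.2, -0.8, -0.4, 0.
f(x) = -2x⁴ - x² - 2x - 2: f₀=-34, f₁=-14.4672, f₂=-5.1872, f₃=-1.8592, f₄=-1.4112, f₅=-2.
(h/2)·[f₀ + 2f₁ + 2f₂ + 2f₃ + 2f₄ + f₅] = 0.2·(-81.8496) = -16.36992.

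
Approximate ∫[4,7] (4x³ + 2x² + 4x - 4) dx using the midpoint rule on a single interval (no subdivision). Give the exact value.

M = (b−a)·f(5.5) = 3·(744) = 2232.

2232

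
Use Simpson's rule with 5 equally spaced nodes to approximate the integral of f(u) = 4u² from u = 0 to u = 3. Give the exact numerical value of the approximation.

h = (3 − 0)/4 = 0.75.
Nodes u₀,…,u₄ = 0, 0.75, 1.5, 2.25, 3.
f(u) = 4u²: f₀=0, f₁=2.25, f₂=9, f₃=20.25, f₄=36.
(h/3)·[f₀ + 4f₁ + 2f₂ + 4f₃ + f₄] = 0.25·(144) = 36.

36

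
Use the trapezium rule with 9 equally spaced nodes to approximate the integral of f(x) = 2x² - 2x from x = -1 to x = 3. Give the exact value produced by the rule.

h = (3 − (-1))/8 = 0.5.
Nodes x₀,…,x₈ = -1, -0.5, 0, 0.5, 1, 1.5, 2, 2.5, 3.
f(x) = 2x² - 2x: f₀=4, f₁=1.5, f₂=0, f₃=-0.5, f₄=0, f₅=1.5, f₆=4, f₇=7.5, f₈=12.
(h/2)·[f₀ + 2f₁ + 2f₂ + 2f₃ + 2f₄ + 2f₅ + 2f₆ + 2f₇ + f₈] = 0.25·(44) = 11.

11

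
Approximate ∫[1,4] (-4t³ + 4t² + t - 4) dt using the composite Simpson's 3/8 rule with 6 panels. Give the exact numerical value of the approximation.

-175.5

h = (4 − 1)/6 = 0.5.
Nodes t₀,…,t₆ = 1, 1.5, 2, 2.5, 3, 3.5, 4.
f(t) = -4t³ + 4t² + t - 4: f₀=-3, f₁=-7, f₂=-18, f₃=-39, f₄=-73, f₅=-123, f₆=-192.
(3h/8)·[f₀ + 3f₁ + 3f₂ + 2f₃ + 3f₄ + 3f₅ + f₆] = 0.1875·(-936) = -175.5.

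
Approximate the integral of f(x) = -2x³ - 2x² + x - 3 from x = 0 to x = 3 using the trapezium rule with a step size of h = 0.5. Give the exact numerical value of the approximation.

-64.375

h = (3 − 0)/6 = 0.5.
Nodes x₀,…,x₆ = 0, 0.5, 1, 1.5, 2, 2.5, 3.
f(x) = -2x³ - 2x² + x - 3: f₀=-3, f₁=-3.25, f₂=-6, f₃=-12.75, f₄=-25, f₅=-44.25, f₆=-72.
(h/2)·[f₀ + 2f₁ + 2f₂ + 2f₃ + 2f₄ + 2f₅ + f₆] = 0.25·(-257.5) = -64.375.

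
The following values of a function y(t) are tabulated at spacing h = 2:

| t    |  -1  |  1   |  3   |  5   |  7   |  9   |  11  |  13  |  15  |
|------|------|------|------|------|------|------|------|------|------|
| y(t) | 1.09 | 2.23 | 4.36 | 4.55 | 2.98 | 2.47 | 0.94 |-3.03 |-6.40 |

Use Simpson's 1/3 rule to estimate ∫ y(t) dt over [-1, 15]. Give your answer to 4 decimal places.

24.0867

h = 2, n = 8.
(h/3)·[y₀ + 4y₁ + 2y₂ + 4y₃ + 2y₄ + 4y₅ + 2y₆ + 4y₇ + y₈] = 0.666667·(36.13) = 24.0867.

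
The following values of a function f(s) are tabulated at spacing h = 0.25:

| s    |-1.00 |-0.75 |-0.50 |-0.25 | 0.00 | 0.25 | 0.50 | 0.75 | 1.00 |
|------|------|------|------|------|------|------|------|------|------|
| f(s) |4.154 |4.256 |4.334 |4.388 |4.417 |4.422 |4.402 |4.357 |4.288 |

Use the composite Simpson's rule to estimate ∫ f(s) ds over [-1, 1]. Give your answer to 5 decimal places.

8.70333

h = 0.25, n = 8.
(h/3)·[y₀ + 4y₁ + 2y₂ + 4y₃ + 2y₄ + 4y₅ + 2y₆ + 4y₇ + y₈] = 0.083333·(104.440) = 8.70333.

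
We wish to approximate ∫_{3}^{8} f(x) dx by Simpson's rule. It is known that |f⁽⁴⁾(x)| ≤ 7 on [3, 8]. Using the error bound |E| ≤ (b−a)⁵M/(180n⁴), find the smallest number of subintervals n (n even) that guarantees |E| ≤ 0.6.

Need 21875/(180n⁴) ≤ 0.6.
n⁴ ≥ 21875/(180·0.6) = 202.546 ⇒ n ≥ 3.7725, so the smallest even n is 4. (n must be even for Simpson's rule.)

4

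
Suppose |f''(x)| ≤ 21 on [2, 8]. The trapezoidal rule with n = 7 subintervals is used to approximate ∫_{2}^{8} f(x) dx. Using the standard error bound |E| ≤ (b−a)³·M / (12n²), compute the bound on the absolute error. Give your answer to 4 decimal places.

|E| ≤ (6)³·21 / (12·7²) = 4536/588 = 7.7143.

7.7143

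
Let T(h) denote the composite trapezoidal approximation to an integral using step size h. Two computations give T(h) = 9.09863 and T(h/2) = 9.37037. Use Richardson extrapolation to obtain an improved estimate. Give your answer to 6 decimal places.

9.460950

R = (4·T(h/2) − T(h)) / 3 = (4·9.37037 − 9.09863)/3 = (28.38285)/3 = 9.460950.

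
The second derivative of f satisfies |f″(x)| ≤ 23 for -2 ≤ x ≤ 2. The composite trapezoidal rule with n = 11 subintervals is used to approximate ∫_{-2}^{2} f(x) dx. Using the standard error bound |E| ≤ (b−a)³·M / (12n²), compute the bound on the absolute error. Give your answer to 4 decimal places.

1.0138

|E| ≤ (4)³·23 / (12·11²) = 1472/1452 = 1.0138.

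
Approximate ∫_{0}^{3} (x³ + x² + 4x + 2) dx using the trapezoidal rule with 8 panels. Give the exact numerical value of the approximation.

h = (3 − 0)/8 = 0.375.
Nodes x₀,…,x₈ = 0, 0.375, 0.75, 1.125, 1.5, 1.875, 2.25, 2.625, 3.
f(x) = x³ + x² + 4x + 2: f₀=2, f₁=3.693359375, f₂=5.984375, f₃=9.189453125, f₄=13.625, f₅=19.607421875, f₆=27.453125, f₇=37.478515625, f₈=50.
(h/2)·[f₀ + 2f₁ + 2f₂ + 2f₃ + 2f₄ + 2f₅ + 2f₆ + 2f₇ + f₈] = 0.1875·(286.0625) = 53.63671875.

53.63671875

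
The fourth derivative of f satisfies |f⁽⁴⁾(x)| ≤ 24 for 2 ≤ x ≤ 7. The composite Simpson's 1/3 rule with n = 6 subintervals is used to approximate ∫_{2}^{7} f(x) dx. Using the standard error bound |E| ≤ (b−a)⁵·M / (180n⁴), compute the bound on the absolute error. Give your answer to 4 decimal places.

|E| ≤ (5)⁵·24 / (180·6⁴) = 75000/233280 = 0.3215.

0.3215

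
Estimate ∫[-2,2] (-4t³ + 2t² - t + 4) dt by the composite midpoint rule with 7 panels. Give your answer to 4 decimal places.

h = (2 − (-2))/7 = 0.571429.
Midpoints m₁,…,m₇ = -1.714286, -1.142857, -0.571429, 0, 0.571429, 1.142857, 1.714286.
f(m₁)=31.743440, f(m₂)=13.725948, f(m₃)=5.970845, f(m₄)=4, f(m₅)=3.335277, f(m₆)=-0.501458, f(m₇)=-11.988338.
h·[f(m₁) + f(m₂) + f(m₃) + f(m₄) + f(m₅) + f(m₆) + f(m₇)] = 0.571429·(46.285714) = 26.4490.

26.4490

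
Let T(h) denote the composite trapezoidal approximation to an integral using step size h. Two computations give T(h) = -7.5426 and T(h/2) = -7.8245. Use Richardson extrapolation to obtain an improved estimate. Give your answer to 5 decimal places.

-7.91847

R = (4·T(h/2) − T(h)) / 3 = (4·(-7.8245) − (-7.5426))/3 = (-23.7554)/3 = -7.91847.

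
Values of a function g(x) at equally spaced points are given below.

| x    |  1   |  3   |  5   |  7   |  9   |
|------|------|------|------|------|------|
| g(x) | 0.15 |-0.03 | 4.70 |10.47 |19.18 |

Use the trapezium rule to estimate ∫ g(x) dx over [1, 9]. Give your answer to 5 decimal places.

49.61000

h = 2, n = 4.
(h/2)·[y₀ + 2y₁ + 2y₂ + 2y₃ + y₄] = 1·(49.61) = 49.61000.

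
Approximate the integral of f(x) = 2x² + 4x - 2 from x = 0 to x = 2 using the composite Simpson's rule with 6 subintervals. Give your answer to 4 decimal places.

9.3333

h = (2 − 0)/6 = 0.333333.
Nodes x₀,…,x₆ = 0, 0.333333, 0.666667, 1, 1.333333, 1.666667, 2.
f(x) = 2x² + 4x - 2: f₀=-2, f₁=-0.444444, f₂=1.555556, f₃=4, f₄=6.888889, f₅=10.222222, f₆=14.
(h/3)·[f₀ + 4f₁ + 2f₂ + 4f₃ + 2f₄ + 4f₅ + f₆] = 0.111111·(84) = 9.3333.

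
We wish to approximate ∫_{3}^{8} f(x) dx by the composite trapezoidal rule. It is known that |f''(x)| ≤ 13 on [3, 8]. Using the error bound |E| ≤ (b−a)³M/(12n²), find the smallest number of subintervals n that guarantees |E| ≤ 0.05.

53

Need 1625/(12n²) ≤ 0.05.
n² ≥ 1625/(12·0.05) = 2708.33 ⇒ n ≥ 52.0416, so the smallest n is 53.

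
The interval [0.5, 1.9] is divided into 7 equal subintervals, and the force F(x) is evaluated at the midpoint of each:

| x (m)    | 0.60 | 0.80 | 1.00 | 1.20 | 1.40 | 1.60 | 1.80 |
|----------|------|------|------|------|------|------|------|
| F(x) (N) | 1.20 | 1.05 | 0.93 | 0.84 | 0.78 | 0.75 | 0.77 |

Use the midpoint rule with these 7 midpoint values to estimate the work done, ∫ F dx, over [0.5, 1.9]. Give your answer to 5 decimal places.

h = 0.2, n = 7.
h·[y(m₁) + y(m₂) + y(m₃) + y(m₄) + y(m₅) + y(m₆) + y(m₇)] = 0.2·(6.32) = 1.26400.

1.26400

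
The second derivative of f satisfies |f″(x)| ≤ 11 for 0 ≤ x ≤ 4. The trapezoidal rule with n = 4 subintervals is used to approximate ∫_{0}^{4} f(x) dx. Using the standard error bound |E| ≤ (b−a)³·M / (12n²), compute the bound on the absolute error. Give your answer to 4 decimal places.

|E| ≤ (4)³·11 / (12·4²) = 704/192 = 3.6667.

3.6667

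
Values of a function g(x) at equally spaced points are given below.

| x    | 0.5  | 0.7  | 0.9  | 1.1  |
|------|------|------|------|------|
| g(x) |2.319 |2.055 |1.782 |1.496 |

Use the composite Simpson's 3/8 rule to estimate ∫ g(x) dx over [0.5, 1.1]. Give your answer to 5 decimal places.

h = 0.2, n = 3.
(3h/8)·[y₀ + 3y₁ + 3y₂ + y₃] = 0.075·(15.326) = 1.14945.

1.14945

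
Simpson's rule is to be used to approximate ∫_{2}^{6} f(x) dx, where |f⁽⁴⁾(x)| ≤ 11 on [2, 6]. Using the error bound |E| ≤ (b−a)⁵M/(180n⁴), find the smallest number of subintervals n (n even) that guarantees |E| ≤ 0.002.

Need 11264/(180n⁴) ≤ 0.002.
n⁴ ≥ 11264/(180·0.002) = 31288.9 ⇒ n ≥ 13.2999, so the smallest even n is 14. (n must be even for Simpson's rule.)

14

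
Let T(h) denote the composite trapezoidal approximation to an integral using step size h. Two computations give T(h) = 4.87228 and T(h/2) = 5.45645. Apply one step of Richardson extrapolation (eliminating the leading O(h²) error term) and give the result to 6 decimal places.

R = (4·T(h/2) − T(h)) / 3 = (4·5.45645 − 4.87228)/3 = (16.95352)/3 = 5.651173.

5.651173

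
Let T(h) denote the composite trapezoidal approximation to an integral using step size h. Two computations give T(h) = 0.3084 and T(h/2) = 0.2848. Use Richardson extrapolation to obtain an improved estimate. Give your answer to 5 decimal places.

R = (4·T(h/2) − T(h)) / 3 = (4·0.2848 − 0.3084)/3 = (0.8308)/3 = 0.27693.

0.27693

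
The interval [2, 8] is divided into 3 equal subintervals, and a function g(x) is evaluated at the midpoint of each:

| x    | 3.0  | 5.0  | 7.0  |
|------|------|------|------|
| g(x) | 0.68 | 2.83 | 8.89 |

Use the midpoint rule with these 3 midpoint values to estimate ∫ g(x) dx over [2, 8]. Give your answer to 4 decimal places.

24.8000

h = 2, n = 3.
h·[y(m₁) + y(m₂) + y(m₃)] = 2·(12.40) = 24.8000.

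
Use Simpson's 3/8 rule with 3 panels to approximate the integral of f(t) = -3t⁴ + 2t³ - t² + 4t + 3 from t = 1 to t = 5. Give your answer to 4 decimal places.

-1555.1111

h = (5 − 1)/3 = 1.333333.
Nodes t₀,…,t₃ = 1, 2.333333, 3.666667, 5.
f(t) = -3t⁴ + 2t³ - t² + 4t + 3: f₀=5, f₁=-56.629630, f₂=-439.444444, f₃=-1627.
(3h/8)·[f₀ + 3f₁ + 3f₂ + f₃] = 0.5·(-3110.222222) = -1555.1111.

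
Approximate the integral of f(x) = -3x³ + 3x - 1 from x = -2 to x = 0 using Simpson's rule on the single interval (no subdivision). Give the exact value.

S = (b−a)/6 · [f(-2) + 4f(-1) + f(0)] = 0.333333·[17 + 4·(-1) + (-1)] = 4.

4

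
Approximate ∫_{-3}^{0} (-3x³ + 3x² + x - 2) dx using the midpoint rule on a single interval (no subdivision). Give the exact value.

40.125

M = (b−a)·f(-1.5) = 3·(13.375) = 40.125.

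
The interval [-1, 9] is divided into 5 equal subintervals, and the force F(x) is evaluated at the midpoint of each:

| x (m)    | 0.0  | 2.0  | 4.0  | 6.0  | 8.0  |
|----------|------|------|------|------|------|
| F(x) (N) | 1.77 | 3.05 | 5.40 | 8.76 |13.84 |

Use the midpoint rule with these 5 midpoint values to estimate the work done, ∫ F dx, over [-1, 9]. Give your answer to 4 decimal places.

h = 2, n = 5.
h·[y(m₁) + y(m₂) + y(m₃) + y(m₄) + y(m₅)] = 2·(32.82) = 65.6400.

65.6400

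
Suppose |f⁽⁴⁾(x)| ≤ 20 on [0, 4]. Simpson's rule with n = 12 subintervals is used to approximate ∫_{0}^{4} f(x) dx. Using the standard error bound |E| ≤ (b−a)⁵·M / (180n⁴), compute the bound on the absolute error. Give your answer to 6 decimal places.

|E| ≤ (4)⁵·20 / (180·12⁴) = 20480/3732480 = 0.005487.

0.005487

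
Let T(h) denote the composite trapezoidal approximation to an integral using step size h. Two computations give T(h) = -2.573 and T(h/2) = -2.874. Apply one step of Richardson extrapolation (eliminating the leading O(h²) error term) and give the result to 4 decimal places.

-2.9743

R = (4·T(h/2) − T(h)) / 3 = (4·(-2.874) − (-2.573))/3 = (-8.923)/3 = -2.9743.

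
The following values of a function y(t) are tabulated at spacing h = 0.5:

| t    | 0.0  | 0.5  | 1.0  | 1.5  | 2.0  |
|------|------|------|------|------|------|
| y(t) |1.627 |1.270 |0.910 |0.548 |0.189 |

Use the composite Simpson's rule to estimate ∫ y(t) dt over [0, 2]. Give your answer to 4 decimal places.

h = 0.5, n = 4.
(h/3)·[y₀ + 4y₁ + 2y₂ + 4y₃ + y₄] = 0.166667·(10.908) = 1.8180.

1.8180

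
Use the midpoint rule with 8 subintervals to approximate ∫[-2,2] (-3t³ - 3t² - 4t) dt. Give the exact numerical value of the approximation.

h = (2 − (-2))/8 = 0.5.
Midpoints m₁,…,m₈ = -1.75, -1.25, -0.75, -0.25, 0.25, 0.75, 1.25, 1.75.
f(m₁)=13.890625, f(m₂)=6.171875, f(m₃)=2.578125, f(m₄)=0.859375, f(m₅)=-1.234375, f(m₆)=-5.953125, f(m₇)=-15.546875, f(m₈)=-32.265625.
h·[f(m₁) + f(m₂) + f(m₃) + f(m₄) + f(m₅) + f(m₆) + f(m₇) + f(m₈)] = 0.5·(-31.5) = -15.75.

-15.75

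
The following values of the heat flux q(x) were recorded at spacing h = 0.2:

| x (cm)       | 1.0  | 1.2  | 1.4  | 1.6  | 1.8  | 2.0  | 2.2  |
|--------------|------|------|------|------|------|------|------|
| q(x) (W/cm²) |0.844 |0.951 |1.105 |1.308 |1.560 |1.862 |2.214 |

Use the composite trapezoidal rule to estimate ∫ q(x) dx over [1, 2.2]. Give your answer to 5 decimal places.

1.66300

h = 0.2, n = 6.
(h/2)·[y₀ + 2y₁ + 2y₂ + 2y₃ + 2y₄ + 2y₅ + y₆] = 0.1·(16.630) = 1.66300.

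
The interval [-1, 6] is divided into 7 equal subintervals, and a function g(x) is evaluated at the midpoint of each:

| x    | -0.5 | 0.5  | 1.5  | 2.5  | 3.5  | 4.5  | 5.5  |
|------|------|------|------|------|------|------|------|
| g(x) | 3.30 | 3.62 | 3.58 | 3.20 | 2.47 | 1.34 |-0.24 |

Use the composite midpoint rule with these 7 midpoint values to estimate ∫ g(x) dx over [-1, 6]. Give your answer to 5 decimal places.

h = 1, n = 7.
h·[y(m₁) + y(m₂) + y(m₃) + y(m₄) + y(m₅) + y(m₆) + y(m₇)] = 1·(17.27) = 17.27000.

17.27000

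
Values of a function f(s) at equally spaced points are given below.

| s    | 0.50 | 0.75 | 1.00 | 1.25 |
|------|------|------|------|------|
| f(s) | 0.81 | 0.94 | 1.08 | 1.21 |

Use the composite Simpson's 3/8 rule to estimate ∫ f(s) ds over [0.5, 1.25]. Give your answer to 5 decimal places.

h = 0.25, n = 3.
(3h/8)·[y₀ + 3y₁ + 3y₂ + y₃] = 0.09375·(8.08) = 0.75750.

0.75750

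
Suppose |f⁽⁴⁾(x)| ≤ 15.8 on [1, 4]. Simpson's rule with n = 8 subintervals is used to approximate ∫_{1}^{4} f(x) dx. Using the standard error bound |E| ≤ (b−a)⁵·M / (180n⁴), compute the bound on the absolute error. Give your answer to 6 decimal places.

|E| ≤ (3)⁵·15.8 / (180·8⁴) = 3839.4/737280 = 0.005208.

0.005208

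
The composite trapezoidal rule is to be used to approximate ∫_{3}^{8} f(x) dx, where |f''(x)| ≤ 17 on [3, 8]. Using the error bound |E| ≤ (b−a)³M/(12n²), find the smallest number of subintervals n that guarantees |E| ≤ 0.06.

Need 2125/(12n²) ≤ 0.06.
n² ≥ 2125/(12·0.06) = 2951.39 ⇒ n ≥ 54.3267, so the smallest n is 55.

55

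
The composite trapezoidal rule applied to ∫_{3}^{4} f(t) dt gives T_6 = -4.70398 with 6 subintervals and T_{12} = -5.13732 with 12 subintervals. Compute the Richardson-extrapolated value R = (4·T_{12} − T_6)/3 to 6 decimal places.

R = (4·T_{12} − T_6) / 3 = (4·(-5.13732) − (-4.70398))/3 = (-15.84530)/3 = -5.281767.

-5.281767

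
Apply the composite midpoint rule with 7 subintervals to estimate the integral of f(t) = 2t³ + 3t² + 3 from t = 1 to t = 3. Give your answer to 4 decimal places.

h = (3 − 1)/7 = 0.285714.
Midpoints m₁,…,m₇ = 1.142857, 1.428571, 1.714286, 2, 2.285714, 2.571429, 2.857143.
f(m₁)=9.903790, f(m₂)=14.953353, f(m₃)=21.892128, f(m₄)=31, f(m₅)=42.556851, f(m₆)=56.842566, f(m₇)=74.137026.
h·[f(m₁) + f(m₂) + f(m₃) + f(m₄) + f(m₅) + f(m₆) + f(m₇)] = 0.285714·(251.285714) = 71.7959.

71.7959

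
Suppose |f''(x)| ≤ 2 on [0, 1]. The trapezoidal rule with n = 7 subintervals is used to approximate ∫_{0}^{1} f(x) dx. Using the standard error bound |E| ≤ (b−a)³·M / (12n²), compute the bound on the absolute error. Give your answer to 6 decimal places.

|E| ≤ (1)³·2 / (12·7²) = 2/588 = 0.003401.

0.003401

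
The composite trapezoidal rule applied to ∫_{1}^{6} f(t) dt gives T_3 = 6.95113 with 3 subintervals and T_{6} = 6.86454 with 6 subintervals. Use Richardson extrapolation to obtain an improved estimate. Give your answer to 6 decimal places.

R = (4·T_{6} − T_3) / 3 = (4·6.86454 − 6.95113)/3 = (20.50703)/3 = 6.835677.

6.835677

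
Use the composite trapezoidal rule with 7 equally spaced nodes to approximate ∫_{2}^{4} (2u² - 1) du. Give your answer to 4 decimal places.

h = (4 − 2)/6 = 0.333333.
Nodes u₀,…,u₆ = 2, 2.333333, 2.666667, 3, 3.333333, 3.666667, 4.
f(u) = 2u² - 1: f₀=7, f₁=9.888889, f₂=13.222222, f₃=17, f₄=21.222222, f₅=25.888889, f₆=31.
(h/2)·[f₀ + 2f₁ + 2f₂ + 2f₃ + 2f₄ + 2f₅ + f₆] = 0.166667·(212.444444) = 35.4074.

35.4074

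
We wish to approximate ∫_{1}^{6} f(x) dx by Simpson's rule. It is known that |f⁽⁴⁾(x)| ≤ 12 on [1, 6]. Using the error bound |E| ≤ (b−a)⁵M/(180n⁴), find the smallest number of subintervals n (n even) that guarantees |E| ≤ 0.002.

18

Need 37500/(180n⁴) ≤ 0.002.
n⁴ ≥ 37500/(180·0.002) = 104167 ⇒ n ≥ 17.9652, so the smallest even n is 18. (n must be even for Simpson's rule.)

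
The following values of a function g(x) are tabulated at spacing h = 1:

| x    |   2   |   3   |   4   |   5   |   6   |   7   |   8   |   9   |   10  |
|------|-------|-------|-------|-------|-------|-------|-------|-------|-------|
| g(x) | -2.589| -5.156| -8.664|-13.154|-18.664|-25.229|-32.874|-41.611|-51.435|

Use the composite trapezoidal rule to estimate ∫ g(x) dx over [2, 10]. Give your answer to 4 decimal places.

-172.3640

h = 1, n = 8.
(h/2)·[y₀ + 2y₁ + 2y₂ + 2y₃ + 2y₄ + 2y₅ + 2y₆ + 2y₇ + y₈] = 0.5·(-344.728) = -172.3640.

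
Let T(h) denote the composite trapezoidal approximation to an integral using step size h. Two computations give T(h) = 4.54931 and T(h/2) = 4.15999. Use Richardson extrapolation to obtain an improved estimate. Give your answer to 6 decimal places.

4.030217

R = (4·T(h/2) − T(h)) / 3 = (4·4.15999 − 4.54931)/3 = (12.09065)/3 = 4.030217.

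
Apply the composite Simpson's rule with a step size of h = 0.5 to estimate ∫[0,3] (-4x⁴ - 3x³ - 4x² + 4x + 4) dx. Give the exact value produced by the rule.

-261.25

h = (3 − 0)/6 = 0.5.
Nodes x₀,…,x₆ = 0, 0.5, 1, 1.5, 2, 2.5, 3.
f(x) = -4x⁴ - 3x³ - 4x² + 4x + 4: f₀=4, f₁=4.375, f₂=-3, f₃=-29.375, f₄=-92, f₅=-214.125, f₆=-425.
(h/3)·[f₀ + 4f₁ + 2f₂ + 4f₃ + 2f₄ + 4f₅ + f₆] = 0.166667·(-1567.5) = -261.25.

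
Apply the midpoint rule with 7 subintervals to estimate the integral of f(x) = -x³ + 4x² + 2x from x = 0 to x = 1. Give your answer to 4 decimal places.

2.0791

h = (1 − 0)/7 = 0.142857.
Midpoints m₁,…,m₇ = 0.071429, 0.214286, 0.357143, 0.5, 0.642857, 0.785714, 0.928571.
f(m₁)=0.162901, f(m₂)=0.602405, f(m₃)=1.178936, f(m₄)=1.875, f(m₅)=2.673105, f(m₆)=3.555758, f(m₇)=4.505466.
h·[f(m₁) + f(m₂) + f(m₃) + f(m₄) + f(m₅) + f(m₆) + f(m₇)] = 0.142857·(14.553571) = 2.0791.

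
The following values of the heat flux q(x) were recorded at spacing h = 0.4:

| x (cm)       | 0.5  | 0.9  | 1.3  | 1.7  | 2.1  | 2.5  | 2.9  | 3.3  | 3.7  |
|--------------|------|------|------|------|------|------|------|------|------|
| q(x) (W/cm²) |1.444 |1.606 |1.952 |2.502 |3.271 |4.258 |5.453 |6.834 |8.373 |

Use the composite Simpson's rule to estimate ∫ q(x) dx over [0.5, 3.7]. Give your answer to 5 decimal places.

12.26253

h = 0.4, n = 8.
(h/3)·[y₀ + 4y₁ + 2y₂ + 4y₃ + 2y₄ + 4y₅ + 2y₆ + 4y₇ + y₈] = 0.133333·(91.969) = 12.26253.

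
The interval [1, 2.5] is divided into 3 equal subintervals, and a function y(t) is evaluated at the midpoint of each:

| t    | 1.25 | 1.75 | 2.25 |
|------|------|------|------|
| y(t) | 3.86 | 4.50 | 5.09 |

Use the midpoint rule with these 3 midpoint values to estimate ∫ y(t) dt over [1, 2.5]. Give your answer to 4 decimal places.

6.7250

h = 0.5, n = 3.
h·[y(m₁) + y(m₂) + y(m₃)] = 0.5·(13.45) = 6.7250.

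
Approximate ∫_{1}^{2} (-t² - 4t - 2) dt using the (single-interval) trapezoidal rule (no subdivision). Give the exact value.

T = (b−a)/2 · [f(1) + f(2)] = 0.5·[(-7) + (-14)] = -10.5.

-10.5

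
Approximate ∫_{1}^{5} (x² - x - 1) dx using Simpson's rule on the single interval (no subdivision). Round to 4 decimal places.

S = (b−a)/6 · [f(1) + 4f(3) + f(5)] = 0.666667·[(-1) + 4·5 + 19] = 25.3333.

25.3333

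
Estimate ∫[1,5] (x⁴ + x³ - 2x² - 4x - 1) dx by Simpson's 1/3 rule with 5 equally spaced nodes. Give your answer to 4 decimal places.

646.6667

h = (5 − 1)/4 = 1.
Nodes x₀,…,x₄ = 1, 2, 3, 4, 5.
f(x) = x⁴ + x³ - 2x² - 4x - 1: f₀=-5, f₁=7, f₂=77, f₃=271, f₄=679.
(h/3)·[f₀ + 4f₁ + 2f₂ + 4f₃ + f₄] = 0.333333·(1940) = 646.6667.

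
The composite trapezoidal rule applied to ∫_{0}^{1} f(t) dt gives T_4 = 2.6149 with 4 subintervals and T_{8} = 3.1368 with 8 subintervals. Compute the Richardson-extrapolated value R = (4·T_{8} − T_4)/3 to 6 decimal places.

3.310767

R = (4·T_{8} − T_4) / 3 = (4·3.1368 − 2.6149)/3 = (9.9323)/3 = 3.310767.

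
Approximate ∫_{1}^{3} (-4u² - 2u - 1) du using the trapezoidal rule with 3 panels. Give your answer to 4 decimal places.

h = (3 − 1)/3 = 0.666667.
Nodes u₀,…,u₃ = 1, 1.666667, 2.333333, 3.
f(u) = -4u² - 2u - 1: f₀=-7, f₁=-15.444444, f₂=-27.444444, f₃=-43.
(h/2)·[f₀ + 2f₁ + 2f₂ + f₃] = 0.333333·(-135.777778) = -45.2593.

-45.2593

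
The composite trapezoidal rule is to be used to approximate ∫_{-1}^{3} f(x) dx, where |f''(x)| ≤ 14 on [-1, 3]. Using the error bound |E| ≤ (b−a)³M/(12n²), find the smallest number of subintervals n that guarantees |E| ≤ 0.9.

Need 896/(12n²) ≤ 0.9.
n² ≥ 896/(12·0.9) = 82.963 ⇒ n ≥ 9.1084, so the smallest n is 10.

10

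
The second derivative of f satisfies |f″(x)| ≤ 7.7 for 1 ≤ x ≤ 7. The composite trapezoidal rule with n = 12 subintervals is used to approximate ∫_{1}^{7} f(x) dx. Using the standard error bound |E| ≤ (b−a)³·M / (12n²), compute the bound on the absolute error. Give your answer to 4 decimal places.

|E| ≤ (6)³·7.7 / (12·12²) = 1663.2/1728 = 0.9625.

0.9625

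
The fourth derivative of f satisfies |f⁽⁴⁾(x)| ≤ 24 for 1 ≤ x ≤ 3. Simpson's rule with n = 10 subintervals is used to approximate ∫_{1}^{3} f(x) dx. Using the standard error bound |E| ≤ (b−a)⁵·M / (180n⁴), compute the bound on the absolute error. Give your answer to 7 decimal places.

0.0004267

|E| ≤ (2)⁵·24 / (180·10⁴) = 768/1800000 = 0.0004267.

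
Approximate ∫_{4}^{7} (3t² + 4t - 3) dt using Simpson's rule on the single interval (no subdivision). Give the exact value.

S = (b−a)/6 · [f(4) + 4f(5.5) + f(7)] = 0.5·[61 + 4·109.75 + 172] = 336.

336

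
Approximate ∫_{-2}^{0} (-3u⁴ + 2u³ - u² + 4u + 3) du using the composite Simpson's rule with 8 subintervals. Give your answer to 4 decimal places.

h = (0 − (-2))/8 = 0.25.
Nodes u₀,…,u₈ = -2, -1.75, -1.5, -1.25, -1, -0.75, -0.5, -0.25, 0.
f(u) = -3u⁴ + 2u³ - u² + 4u + 3: f₀=-73, f₁=-45.91796875, f₂=-27.1875, f₃=-14.79296875, f₄=-7, f₅=-2.35546875, f₆=0.3125, f₇=1.89453125, f₈=3.
(h/3)·[f₀ + 4f₁ + 2f₂ + 4f₃ + 2f₄ + 4f₅ + 2f₆ + 4f₇ + f₈] = 0.083333·(-382.4375) = -31.8698.

-31.8698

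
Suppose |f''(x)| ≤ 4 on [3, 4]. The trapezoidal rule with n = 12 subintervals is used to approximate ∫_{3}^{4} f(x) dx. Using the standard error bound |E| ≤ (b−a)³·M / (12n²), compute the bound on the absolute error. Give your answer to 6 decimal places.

0.002315

|E| ≤ (1)³·4 / (12·12²) = 4/1728 = 0.002315.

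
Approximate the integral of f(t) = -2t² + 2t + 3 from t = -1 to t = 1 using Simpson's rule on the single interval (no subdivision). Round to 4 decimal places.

4.6667

S = (b−a)/6 · [f(-1) + 4f(0) + f(1)] = 0.333333·[(-1) + 4·3 + 3] = 4.6667.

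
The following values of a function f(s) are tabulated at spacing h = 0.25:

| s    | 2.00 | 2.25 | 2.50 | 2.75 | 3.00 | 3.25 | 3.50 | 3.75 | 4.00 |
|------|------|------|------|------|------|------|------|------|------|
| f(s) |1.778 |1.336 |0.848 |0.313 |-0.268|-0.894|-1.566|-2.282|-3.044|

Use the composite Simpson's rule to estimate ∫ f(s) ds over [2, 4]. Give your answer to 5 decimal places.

-0.77883

h = 0.25, n = 8.
(h/3)·[y₀ + 4y₁ + 2y₂ + 4y₃ + 2y₄ + 4y₅ + 2y₆ + 4y₇ + y₈] = 0.083333·(-9.346) = -0.77883.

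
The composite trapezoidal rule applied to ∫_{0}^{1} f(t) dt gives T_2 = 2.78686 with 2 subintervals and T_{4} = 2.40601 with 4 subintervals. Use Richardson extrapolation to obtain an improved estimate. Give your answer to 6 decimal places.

2.279060

R = (4·T_{4} − T_2) / 3 = (4·2.40601 − 2.78686)/3 = (6.83718)/3 = 2.279060.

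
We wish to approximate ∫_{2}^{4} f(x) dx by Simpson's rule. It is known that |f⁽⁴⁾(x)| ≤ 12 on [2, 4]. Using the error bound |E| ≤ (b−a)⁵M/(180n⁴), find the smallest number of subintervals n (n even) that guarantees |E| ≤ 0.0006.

Need 384/(180n⁴) ≤ 0.0006.
n⁴ ≥ 384/(180·0.0006) = 3555.56 ⇒ n ≥ 7.7219, so the smallest even n is 8. (n must be even for Simpson's rule.)

8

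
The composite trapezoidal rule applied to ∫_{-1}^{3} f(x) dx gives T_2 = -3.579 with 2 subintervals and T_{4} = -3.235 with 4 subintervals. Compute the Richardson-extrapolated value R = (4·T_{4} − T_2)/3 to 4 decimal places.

-3.1203

R = (4·T_{4} − T_2) / 3 = (4·(-3.235) − (-3.579))/3 = (-9.361)/3 = -3.1203.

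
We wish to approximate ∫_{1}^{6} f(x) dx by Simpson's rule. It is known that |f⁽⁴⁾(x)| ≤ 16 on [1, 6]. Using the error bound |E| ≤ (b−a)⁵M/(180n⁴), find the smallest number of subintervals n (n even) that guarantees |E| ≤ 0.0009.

24

Need 50000/(180n⁴) ≤ 0.0009.
n⁴ ≥ 50000/(180·0.0009) = 308642 ⇒ n ≥ 23.5702, so the smallest even n is 24. (n must be even for Simpson's rule.)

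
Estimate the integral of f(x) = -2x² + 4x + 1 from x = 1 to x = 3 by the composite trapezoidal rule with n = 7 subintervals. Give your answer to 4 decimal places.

0.6122

h = (3 − 1)/7 = 0.285714.
Nodes x₀,…,x₇ = 1, 1.285714, 1.571429, 1.857143, 2.142857, 2.428571, 2.714286, 3.
f(x) = -2x² + 4x + 1: f₀=3, f₁=2.836735, f₂=2.346939, f₃=1.530612, f₄=0.387755, f₅=-1.081633, f₆=-2.877551, f₇=-5.
(h/2)·[f₀ + 2f₁ + 2f₂ + 2f₃ + 2f₄ + 2f₅ + 2f₆ + f₇] = 0.142857·(4.285714) = 0.6122.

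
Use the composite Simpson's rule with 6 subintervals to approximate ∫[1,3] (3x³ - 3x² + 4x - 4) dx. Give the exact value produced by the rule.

42

h = (3 − 1)/6 = 0.333333.
Nodes x₀,…,x₆ = 1, 1.333333, 1.666667, 2, 2.333333, 2.666667, 3.
f(x) = 3x³ - 3x² + 4x - 4: f₀=0, f₁=3.111111, f₂=8.222222, f₃=16, f₄=27.111111, f₅=42.222222, f₆=62.
(h/3)·[f₀ + 4f₁ + 2f₂ + 4f₃ + 2f₄ + 4f₅ + f₆] = 0.111111·(378) = 42.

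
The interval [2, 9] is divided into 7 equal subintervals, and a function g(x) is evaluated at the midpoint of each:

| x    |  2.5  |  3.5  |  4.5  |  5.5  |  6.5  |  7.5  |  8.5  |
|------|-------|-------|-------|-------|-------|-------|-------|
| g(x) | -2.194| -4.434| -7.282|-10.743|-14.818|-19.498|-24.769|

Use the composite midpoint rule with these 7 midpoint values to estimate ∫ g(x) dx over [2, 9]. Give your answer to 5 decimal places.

-83.73800

h = 1, n = 7.
h·[y(m₁) + y(m₂) + y(m₃) + y(m₄) + y(m₅) + y(m₆) + y(m₇)] = 1·(-83.738) = -83.73800.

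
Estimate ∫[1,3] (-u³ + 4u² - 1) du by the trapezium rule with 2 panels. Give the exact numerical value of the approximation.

h = (3 − 1)/2 = 1.
Nodes u₀,…,u₂ = 1, 2, 3.
f(u) = -u³ + 4u² - 1: f₀=2, f₁=7, f₂=8.
(h/2)·[f₀ + 2f₁ + f₂] = 0.5·(24) = 12.

12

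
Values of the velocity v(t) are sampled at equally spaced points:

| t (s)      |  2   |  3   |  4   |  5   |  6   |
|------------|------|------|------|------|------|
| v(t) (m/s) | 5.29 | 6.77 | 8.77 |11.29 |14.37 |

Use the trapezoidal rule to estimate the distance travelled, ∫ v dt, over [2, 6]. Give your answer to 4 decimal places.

36.6600

h = 1, n = 4.
(h/2)·[y₀ + 2y₁ + 2y₂ + 2y₃ + y₄] = 0.5·(73.32) = 36.6600.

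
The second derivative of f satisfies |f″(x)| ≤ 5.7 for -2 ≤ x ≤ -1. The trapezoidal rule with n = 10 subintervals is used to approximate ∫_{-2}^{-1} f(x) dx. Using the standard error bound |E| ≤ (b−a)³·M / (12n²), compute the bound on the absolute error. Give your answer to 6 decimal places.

0.004750

|E| ≤ (1)³·5.7 / (12·10²) = 5.7/1200 = 0.004750.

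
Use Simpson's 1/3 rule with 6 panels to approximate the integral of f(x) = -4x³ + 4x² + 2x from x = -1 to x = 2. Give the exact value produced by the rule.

h = (2 − (-1))/6 = 0.5.
Nodes x₀,…,x₆ = -1, -0.5, 0, 0.5, 1, 1.5, 2.
f(x) = -4x³ + 4x² + 2x: f₀=6, f₁=0.5, f₂=0, f₃=1.5, f₄=2, f₅=-1.5, f₆=-12.
(h/3)·[f₀ + 4f₁ + 2f₂ + 4f₃ + 2f₄ + 4f₅ + f₆] = 0.166667·(0) = 0.

0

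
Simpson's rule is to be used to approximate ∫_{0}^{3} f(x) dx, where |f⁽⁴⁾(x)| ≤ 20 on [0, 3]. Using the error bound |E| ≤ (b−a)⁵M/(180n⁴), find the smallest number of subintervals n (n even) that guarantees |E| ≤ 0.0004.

Need 4860/(180n⁴) ≤ 0.0004.
n⁴ ≥ 4860/(180·0.0004) = 67500 ⇒ n ≥ 16.1185, so the smallest even n is 18. (n must be even for Simpson's rule.)

18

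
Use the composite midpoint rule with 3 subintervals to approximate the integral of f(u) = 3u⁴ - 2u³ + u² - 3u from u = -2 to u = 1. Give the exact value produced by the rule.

h = (1 − (-2))/3 = 1.
Midpoints m₁,…,m₃ = -1.5, -0.5, 0.5.
f(m₁)=28.6875, f(m₂)=2.1875, f(m₃)=-1.3125.
h·[f(m₁) + f(m₂) + f(m₃)] = 1·(29.5625) = 29.5625.

29.5625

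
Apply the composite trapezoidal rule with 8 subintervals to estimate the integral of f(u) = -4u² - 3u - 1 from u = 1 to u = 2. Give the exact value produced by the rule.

-14.84375

h = (2 − 1)/8 = 0.125.
Nodes u₀,…,u₈ = 1, 1.125, 1.25, 1.375, 1.5, 1.625, 1.75, 1.875, 2.
f(u) = -4u² - 3u - 1: f₀=-8, f₁=-9.4375, f₂=-11, f₃=-12.6875, f₄=-14.5, f₅=-16.4375, f₆=-18.5, f₇=-20.6875, f₈=-23.
(h/2)·[f₀ + 2f₁ + 2f₂ + 2f₃ + 2f₄ + 2f₅ + 2f₆ + 2f₇ + f₈] = 0.0625·(-237.5) = -14.84375.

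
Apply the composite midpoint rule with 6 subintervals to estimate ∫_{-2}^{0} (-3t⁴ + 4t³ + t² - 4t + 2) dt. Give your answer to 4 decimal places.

h = (0 − (-2))/6 = 0.333333.
Midpoints m₁,…,m₆ = -1.833333, -1.5, -1.166667, -0.833333, -0.5, -0.166667.
f(m₁)=-45.844907, f(m₂)=-18.4375, f(m₃)=-3.881944, f(m₄)=2.266204, f(m₅)=3.5625, f(m₆)=2.673611.
h·[f(m₁) + f(m₂) + f(m₃) + f(m₄) + f(m₅) + f(m₆)] = 0.333333·(-59.662037) = -19.8873.

-19.8873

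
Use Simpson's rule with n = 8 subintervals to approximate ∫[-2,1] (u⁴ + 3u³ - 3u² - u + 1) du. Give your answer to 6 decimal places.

-9.142090

h = (1 − (-2))/8 = 0.375.
Nodes u₀,…,u₈ = -2, -1.625, -1.25, -0.875, -0.5, -0.125, 0.25, 0.625, 1.
f(u) = u⁴ + 3u³ - 3u² - u + 1: f₀=-17, f₁=-11.197021484375, f₂=-5.85546875, f₃=-1.845458984375, f₄=0.4375, f₅=1.072509765625, f₆=0.61328125, f₇=0.088134765625, f₈=1.
(h/3)·[f₀ + 4f₁ + 2f₂ + 4f₃ + 2f₄ + 4f₅ + 2f₆ + 4f₇ + f₈] = 0.125·(-73.13671875) = -9.142090.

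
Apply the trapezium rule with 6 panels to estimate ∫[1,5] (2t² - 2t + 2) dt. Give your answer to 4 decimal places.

67.2593

h = (5 − 1)/6 = 0.666667.
Nodes t₀,…,t₆ = 1, 1.666667, 2.333333, 3, 3.666667, 4.333333, 5.
f(t) = 2t² - 2t + 2: f₀=2, f₁=4.222222, f₂=8.222222, f₃=14, f₄=21.555556, f₅=30.888889, f₆=42.
(h/2)·[f₀ + 2f₁ + 2f₂ + 2f₃ + 2f₄ + 2f₅ + f₆] = 0.333333·(201.777778) = 67.2593.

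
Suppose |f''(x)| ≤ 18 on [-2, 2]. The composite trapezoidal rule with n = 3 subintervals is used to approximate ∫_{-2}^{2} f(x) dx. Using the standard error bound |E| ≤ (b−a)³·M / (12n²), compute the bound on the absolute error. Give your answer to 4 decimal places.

10.6667

|E| ≤ (4)³·18 / (12·3²) = 1152/108 = 10.6667.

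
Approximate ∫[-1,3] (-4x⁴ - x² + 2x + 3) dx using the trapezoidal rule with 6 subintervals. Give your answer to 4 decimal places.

h = (3 − (-1))/6 = 0.666667.
Nodes x₀,…,x₆ = -1, -0.333333, 0.333333, 1, 1.666667, 2.333333, 3.
f(x) = -4x⁴ - x² + 2x + 3: f₀=-4, f₁=2.172840, f₂=3.506173, f₃=0, f₄=-27.308642, f₅=-116.345679, f₆=-324.
(h/2)·[f₀ + 2f₁ + 2f₂ + 2f₃ + 2f₄ + 2f₅ + f₆] = 0.333333·(-603.950617) = -201.3169.

-201.3169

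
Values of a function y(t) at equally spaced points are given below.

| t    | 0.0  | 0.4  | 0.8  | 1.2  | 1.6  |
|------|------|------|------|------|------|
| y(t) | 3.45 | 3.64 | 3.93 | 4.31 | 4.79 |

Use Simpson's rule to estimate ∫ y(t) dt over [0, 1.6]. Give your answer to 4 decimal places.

h = 0.4, n = 4.
(h/3)·[y₀ + 4y₁ + 2y₂ + 4y₃ + y₄] = 0.133333·(47.90) = 6.3867.

6.3867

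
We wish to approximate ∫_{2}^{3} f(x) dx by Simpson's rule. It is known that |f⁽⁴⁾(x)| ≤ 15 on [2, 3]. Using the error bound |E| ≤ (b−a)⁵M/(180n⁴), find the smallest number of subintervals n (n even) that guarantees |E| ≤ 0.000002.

Need 15/(180n⁴) ≤ 0.000002.
n⁴ ≥ 15/(180·0.000002) = 41666.7 ⇒ n ≥ 14.2872, so the smallest even n is 16. (n must be even for Simpson's rule.)

16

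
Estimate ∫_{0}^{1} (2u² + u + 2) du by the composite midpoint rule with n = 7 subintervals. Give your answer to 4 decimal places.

3.1633

h = (1 − 0)/7 = 0.142857.
Midpoints m₁,…,m₇ = 0.071429, 0.214286, 0.357143, 0.5, 0.642857, 0.785714, 0.928571.
f(m₁)=2.081633, f(m₂)=2.306122, f(m₃)=2.612245, f(m₄)=3, f(m₅)=3.469388, f(m₆)=4.020408, f(m₇)=4.653061.
h·[f(m₁) + f(m₂) + f(m₃) + f(m₄) + f(m₅) + f(m₆) + f(m₇)] = 0.142857·(22.142857) = 3.1633.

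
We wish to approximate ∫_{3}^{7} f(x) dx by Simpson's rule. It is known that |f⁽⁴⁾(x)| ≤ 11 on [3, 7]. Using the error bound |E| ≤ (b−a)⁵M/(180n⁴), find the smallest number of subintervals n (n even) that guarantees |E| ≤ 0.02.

8

Need 11264/(180n⁴) ≤ 0.02.
n⁴ ≥ 11264/(180·0.02) = 3128.89 ⇒ n ≥ 7.4791, so the smallest even n is 8. (n must be even for Simpson's rule.)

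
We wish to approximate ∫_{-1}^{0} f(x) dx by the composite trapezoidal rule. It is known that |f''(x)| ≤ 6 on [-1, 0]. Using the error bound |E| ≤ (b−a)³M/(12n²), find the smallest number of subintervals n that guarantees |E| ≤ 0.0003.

Need 6/(12n²) ≤ 0.0003.
n² ≥ 6/(12·0.0003) = 1666.67 ⇒ n ≥ 40.8248, so the smallest n is 41.

41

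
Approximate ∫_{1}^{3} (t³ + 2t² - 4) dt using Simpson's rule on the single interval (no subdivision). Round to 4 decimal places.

29.3333

S = (b−a)/6 · [f(1) + 4f(2) + f(3)] = 0.333333·[(-1) + 4·12 + 41] = 29.3333.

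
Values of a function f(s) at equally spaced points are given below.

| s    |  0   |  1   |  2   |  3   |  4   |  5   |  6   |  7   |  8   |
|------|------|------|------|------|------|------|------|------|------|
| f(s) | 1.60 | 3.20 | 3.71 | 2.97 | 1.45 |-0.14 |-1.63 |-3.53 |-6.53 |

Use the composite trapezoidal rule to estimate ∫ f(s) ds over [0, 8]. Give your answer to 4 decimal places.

3.5650

h = 1, n = 8.
(h/2)·[y₀ + 2y₁ + 2y₂ + 2y₃ + 2y₄ + 2y₅ + 2y₆ + 2y₇ + y₈] = 0.5·(7.13) = 3.5650.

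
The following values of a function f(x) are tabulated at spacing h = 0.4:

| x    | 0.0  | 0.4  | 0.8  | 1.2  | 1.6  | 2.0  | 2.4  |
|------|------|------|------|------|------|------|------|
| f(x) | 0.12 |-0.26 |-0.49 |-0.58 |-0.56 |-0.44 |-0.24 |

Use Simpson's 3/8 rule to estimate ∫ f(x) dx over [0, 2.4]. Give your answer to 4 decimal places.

-0.9795

h = 0.4, n = 6.
(3h/8)·[y₀ + 3y₁ + 3y₂ + 2y₃ + 3y₄ + 3y₅ + y₆] = 0.15·(-6.53) = -0.9795.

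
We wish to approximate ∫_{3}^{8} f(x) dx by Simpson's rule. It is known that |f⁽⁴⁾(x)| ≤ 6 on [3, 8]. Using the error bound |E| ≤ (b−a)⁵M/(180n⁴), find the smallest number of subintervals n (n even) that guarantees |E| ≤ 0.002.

Need 18750/(180n⁴) ≤ 0.002.
n⁴ ≥ 18750/(180·0.002) = 52083.3 ⇒ n ≥ 15.1069, so the smallest even n is 16. (n must be even for Simpson's rule.)

16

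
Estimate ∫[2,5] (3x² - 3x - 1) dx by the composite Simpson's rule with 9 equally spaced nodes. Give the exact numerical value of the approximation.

82.5

h = (5 − 2)/8 = 0.375.
Nodes x₀,…,x₈ = 2, 2.375, 2.75, 3.125, 3.5, 3.875, 4.25, 4.625, 5.
f(x) = 3x² - 3x - 1: f₀=5, f₁=8.796875, f₂=13.4375, f₃=18.921875, f₄=25.25, f₅=32.421875, f₆=40.4375, f₇=49.296875, f₈=59.
(h/3)·[f₀ + 4f₁ + 2f₂ + 4f₃ + 2f₄ + 4f₅ + 2f₆ + 4f₇ + f₈] = 0.125·(660) = 82.5.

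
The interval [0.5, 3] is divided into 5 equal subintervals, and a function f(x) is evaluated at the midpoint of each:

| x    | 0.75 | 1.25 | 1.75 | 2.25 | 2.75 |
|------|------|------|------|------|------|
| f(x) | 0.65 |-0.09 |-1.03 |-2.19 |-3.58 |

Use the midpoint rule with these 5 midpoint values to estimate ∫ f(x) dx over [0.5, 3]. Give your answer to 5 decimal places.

h = 0.5, n = 5.
h·[y(m₁) + y(m₂) + y(m₃) + y(m₄) + y(m₅)] = 0.5·(-6.24) = -3.12000.

-3.12000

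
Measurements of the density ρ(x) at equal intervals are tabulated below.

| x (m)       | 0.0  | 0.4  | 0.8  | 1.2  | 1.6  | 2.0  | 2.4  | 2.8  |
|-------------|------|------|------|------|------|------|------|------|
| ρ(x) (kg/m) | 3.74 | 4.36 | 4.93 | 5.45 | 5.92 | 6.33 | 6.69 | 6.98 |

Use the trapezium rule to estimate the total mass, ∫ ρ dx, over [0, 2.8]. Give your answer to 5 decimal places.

15.61600

h = 0.4, n = 7.
(h/2)·[y₀ + 2y₁ + 2y₂ + 2y₃ + 2y₄ + 2y₅ + 2y₆ + y₇] = 0.2·(78.08) = 15.61600.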